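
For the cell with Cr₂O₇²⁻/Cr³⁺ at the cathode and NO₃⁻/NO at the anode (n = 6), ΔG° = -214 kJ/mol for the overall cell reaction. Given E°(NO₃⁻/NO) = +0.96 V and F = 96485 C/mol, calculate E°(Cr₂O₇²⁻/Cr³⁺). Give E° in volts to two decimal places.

+1.33 V

E°cell = −ΔG°/(nF) = −(-214×10³)/((6)(96485)) = +0.370 V.
Since Cr₂O₇²⁻/Cr³⁺ is the cathode and NO₃⁻/NO the anode, E°cell = E°(Cr₂O₇²⁻/Cr³⁺) − E°(NO₃⁻/NO).
So E°(Cr₂O₇²⁻/Cr³⁺) = E°cell + E°(NO₃⁻/NO) = +0.370 + (+0.96) = +1.33 V.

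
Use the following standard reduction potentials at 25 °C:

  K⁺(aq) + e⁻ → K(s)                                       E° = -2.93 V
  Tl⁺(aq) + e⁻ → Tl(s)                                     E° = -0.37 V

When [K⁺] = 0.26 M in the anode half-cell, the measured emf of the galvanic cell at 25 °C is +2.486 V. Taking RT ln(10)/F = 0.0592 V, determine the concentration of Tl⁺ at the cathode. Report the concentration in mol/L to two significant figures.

0.015 M

Tl⁺/Tl is the cathode, K⁺/K the anode: E°cell = +2.56 V, n = 1.
Overall reaction: Tl⁺(aq) + K(s) → Tl(s) + K⁺(aq); Q = [K⁺]^1/[Tl⁺]^1.
From E = E° − (0.0592/n) log Q: log Q = (E° − E)·n/0.0592 = (+2.56 − (+2.486))·1/0.0592 = 1.2500.
So 1·log[Tl⁺] = 1·log(0.26) − log Q = -0.5850 − (1.2500) = -1.8350; [Tl⁺] = 10^(-1.8350) ≈ 0.015 M.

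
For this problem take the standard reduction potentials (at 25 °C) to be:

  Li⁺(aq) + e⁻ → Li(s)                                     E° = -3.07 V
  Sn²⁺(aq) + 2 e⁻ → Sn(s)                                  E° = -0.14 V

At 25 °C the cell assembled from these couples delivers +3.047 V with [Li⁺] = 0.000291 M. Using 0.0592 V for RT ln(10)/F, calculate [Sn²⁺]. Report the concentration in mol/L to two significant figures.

Sn²⁺/Sn is the cathode, Li⁺/Li the anode: E°cell = +2.93 V, n = 2.
Overall reaction: Sn²⁺(aq) + 2 Li(s) → Sn(s) + 2 Li⁺(aq); Q = [Li⁺]^2/[Sn²⁺]^1.
From E = E° − (0.0592/n) log Q: log Q = (E° − E)·n/0.0592 = (+2.93 − (+3.047))·2/0.0592 = -3.9527.
So 1·log[Sn²⁺] = 2·log(0.000291) − log Q = -7.0722 − (-3.9527) = -3.1195; [Sn²⁺] = 10^(-3.1195) ≈ 0.00076 M.

0.00076 M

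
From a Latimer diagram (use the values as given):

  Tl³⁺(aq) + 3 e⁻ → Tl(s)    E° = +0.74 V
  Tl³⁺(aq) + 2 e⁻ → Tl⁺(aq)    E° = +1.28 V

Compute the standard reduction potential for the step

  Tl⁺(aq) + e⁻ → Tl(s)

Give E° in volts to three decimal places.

-0.340 V

Sequential free energies add, so n₃E°₃ = n₁E°₁ + n₂E°₂.
With n₃ = 3, and the known step contributing 2×(+1.28) V, the unknown satisfies 1·E° = 3×(+0.74) − 2×(+1.28) = -0.340.
E° = -0.340 / 1 = -0.340 V.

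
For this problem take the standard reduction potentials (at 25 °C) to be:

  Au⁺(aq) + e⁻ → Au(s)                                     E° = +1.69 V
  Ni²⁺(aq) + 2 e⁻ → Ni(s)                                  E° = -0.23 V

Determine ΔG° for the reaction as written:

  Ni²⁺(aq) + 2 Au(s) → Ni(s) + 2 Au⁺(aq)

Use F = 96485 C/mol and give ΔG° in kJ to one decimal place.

As written, Ni²⁺/Ni is reduced (cathode) and Au⁺/Au is oxidised (anode), so E°cell = (-0.23) − (+1.69) = -1.92 V.
Balancing electrons gives n = 2.
ΔG° = −nFE° = −(2)(96485)(-1.92) = 370,502 J = +370.5 kJ.

+370.5 kJ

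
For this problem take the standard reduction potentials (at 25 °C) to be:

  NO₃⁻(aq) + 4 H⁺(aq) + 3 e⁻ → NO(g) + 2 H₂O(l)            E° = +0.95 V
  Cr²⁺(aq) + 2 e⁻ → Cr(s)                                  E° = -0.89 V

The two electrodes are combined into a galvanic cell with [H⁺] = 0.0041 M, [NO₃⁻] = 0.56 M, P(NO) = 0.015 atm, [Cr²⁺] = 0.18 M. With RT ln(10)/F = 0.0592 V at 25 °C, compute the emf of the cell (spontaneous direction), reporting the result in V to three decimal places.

+1.705 V

NO₃⁻/NO is the cathode (higher E°), Cr²⁺/Cr the anode: E°cell = +0.95 − (-0.89) = +1.84 V, n = 6.
Overall: 2 NO₃⁻(aq) + 8 H⁺(aq) + 3 Cr(s) → 2 NO(g) + 4 H₂O(l) + 3 Cr²⁺(aq)
Q = P(NO)^2·[Cr²⁺]^3 / ([NO₃⁻]^2·[H⁺]^8); log Q = 13.719.
E = E° − (0.0592/n) log Q = +1.84 − (0.0592/6)(13.719) = +1.705 V.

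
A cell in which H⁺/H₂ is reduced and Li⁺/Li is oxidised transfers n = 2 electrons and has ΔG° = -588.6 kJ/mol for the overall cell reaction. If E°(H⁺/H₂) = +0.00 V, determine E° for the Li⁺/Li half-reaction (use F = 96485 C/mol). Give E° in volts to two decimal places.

-3.05 V

E°cell = −ΔG°/(nF) = −(-588.6×10³)/((2)(96485)) = +3.050 V.
Since H⁺/H₂ is the cathode and Li⁺/Li the anode, E°cell = E°(H⁺/H₂) − E°(Li⁺/Li).
So E°(Li⁺/Li) = E°(H⁺/H₂) − E°cell = (+0.00) − (+3.050) = -3.05 V.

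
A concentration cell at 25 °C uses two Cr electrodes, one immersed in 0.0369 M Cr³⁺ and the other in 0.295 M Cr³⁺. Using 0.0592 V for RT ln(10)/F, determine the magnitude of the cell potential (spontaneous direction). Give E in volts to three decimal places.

For a concentration cell E°cell = 0. The 0.295 M side is the cathode (reduction is favoured where [Cr³⁺] is higher).
With n = 3, E = −(0.0592/3) log([Cr³⁺]ₐₙ/[Cr³⁺]꜀ₐₜ) = −(0.0592/3) log(0.0369/0.295) = −(0.0592/3)(-0.903) = +0.018 V.

+0.018 V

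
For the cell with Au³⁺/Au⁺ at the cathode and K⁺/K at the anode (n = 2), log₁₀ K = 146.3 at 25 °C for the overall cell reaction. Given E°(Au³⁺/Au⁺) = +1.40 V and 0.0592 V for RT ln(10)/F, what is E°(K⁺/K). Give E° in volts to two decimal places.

E°cell = (0.0592/n)·log K = (0.0592/2)(146.3) = +4.330 V.
Since Au³⁺/Au⁺ is the cathode and K⁺/K the anode, E°cell = E°(Au³⁺/Au⁺) − E°(K⁺/K).
So E°(K⁺/K) = E°(Au³⁺/Au⁺) − E°cell = (+1.40) − (+4.330) = -2.93 V.

-2.93 V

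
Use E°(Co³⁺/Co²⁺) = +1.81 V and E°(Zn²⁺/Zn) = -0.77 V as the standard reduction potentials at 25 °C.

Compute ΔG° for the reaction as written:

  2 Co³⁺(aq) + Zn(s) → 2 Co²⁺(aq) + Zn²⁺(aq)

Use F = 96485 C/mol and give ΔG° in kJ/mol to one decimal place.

As written, Co³⁺/Co²⁺ is reduced (cathode) and Zn²⁺/Zn is oxidised (anode), so E°cell = (+1.81) − (-0.77) = +2.58 V.
Balancing electrons gives n = 2.
ΔG° = −nFE° = −(2)(96485)(+2.58) = -497,863 J = -497.9 kJ/mol.

-497.9 kJ/mol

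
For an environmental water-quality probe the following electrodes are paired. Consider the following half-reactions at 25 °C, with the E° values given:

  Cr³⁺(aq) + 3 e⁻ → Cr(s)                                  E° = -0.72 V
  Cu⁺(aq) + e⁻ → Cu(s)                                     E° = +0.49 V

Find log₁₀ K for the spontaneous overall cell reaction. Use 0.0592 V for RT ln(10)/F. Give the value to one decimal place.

61.3

Cathode: Cu⁺/Cu; anode: Cr³⁺/Cr. E°cell = +1.21 V, n = 3.
log K = nE°cell / 0.0592 = (3)(+1.21) / 0.0592 = 61.3.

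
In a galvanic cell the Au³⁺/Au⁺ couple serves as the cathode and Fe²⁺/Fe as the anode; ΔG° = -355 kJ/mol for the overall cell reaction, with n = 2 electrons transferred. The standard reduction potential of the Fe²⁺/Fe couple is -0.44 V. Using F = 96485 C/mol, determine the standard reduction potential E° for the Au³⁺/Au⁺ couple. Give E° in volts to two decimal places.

+1.40 V

E°cell = −ΔG°/(nF) = −(-355×10³)/((2)(96485)) = +1.840 V.
Since Au³⁺/Au⁺ is the cathode and Fe²⁺/Fe the anode, E°cell = E°(Au³⁺/Au⁺) − E°(Fe²⁺/Fe).
So E°(Au³⁺/Au⁺) = E°cell + E°(Fe²⁺/Fe) = +1.840 + (-0.44) = +1.40 V.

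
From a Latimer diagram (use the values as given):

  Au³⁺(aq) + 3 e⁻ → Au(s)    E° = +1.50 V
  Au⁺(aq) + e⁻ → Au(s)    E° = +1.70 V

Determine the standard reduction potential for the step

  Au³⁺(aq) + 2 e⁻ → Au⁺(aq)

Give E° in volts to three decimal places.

Sequential free energies add, so n₃E°₃ = n₁E°₁ + n₂E°₂.
With n₃ = 3, and the known step contributing 1×(+1.70) V, the unknown satisfies 2·E° = 3×(+1.50) − 1×(+1.70) = +2.800.
E° = +2.800 / 2 = +1.400 V.

+1.400 V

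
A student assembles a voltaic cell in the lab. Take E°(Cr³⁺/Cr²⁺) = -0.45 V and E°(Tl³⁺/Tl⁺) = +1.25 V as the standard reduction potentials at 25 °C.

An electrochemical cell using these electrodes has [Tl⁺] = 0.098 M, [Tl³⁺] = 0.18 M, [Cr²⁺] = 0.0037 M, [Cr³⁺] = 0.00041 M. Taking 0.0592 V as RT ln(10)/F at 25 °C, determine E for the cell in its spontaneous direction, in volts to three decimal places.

+1.764 V

Tl³⁺/Tl⁺ is the cathode (higher E°), Cr³⁺/Cr²⁺ the anode: E°cell = +1.25 − (-0.45) = +1.70 V, n = 2.
Overall: Tl³⁺(aq) + 2 Cr²⁺(aq) → Tl⁺(aq) + 2 Cr³⁺(aq)
Q = [Tl⁺]·[Cr³⁺]^2 / ([Tl³⁺]·[Cr²⁺]^2); log Q = -2.175.
E = E° − (0.0592/n) log Q = +1.70 − (0.0592/2)(-2.175) = +1.764 V.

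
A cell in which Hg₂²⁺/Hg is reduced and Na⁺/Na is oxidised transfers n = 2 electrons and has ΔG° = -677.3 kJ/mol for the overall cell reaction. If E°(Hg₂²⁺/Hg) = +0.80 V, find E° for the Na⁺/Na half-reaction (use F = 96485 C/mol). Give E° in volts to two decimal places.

E°cell = −ΔG°/(nF) = −(-677.3×10³)/((2)(96485)) = +3.510 V.
Since Hg₂²⁺/Hg is the cathode and Na⁺/Na the anode, E°cell = E°(Hg₂²⁺/Hg) − E°(Na⁺/Na).
So E°(Na⁺/Na) = E°(Hg₂²⁺/Hg) − E°cell = (+0.80) − (+3.510) = -2.71 V.

-2.71 V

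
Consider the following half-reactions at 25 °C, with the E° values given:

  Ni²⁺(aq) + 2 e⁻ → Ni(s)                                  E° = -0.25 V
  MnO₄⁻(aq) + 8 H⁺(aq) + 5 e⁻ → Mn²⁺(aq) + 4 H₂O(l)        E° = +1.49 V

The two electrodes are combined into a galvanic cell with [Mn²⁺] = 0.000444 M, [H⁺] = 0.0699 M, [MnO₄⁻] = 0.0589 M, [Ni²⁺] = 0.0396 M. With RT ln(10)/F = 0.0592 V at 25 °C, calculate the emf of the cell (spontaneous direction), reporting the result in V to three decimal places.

MnO₄⁻/Mn²⁺ is the cathode (higher E°), Ni²⁺/Ni the anode: E°cell = +1.49 − (-0.25) = +1.74 V, n = 10.
Overall: 2 MnO₄⁻(aq) + 16 H⁺(aq) + 5 Ni(s) → 2 Mn²⁺(aq) + 8 H₂O(l) + 5 Ni²⁺(aq)
Q = [Mn²⁺]^2·[Ni²⁺]^5 / ([MnO₄⁻]^2·[H⁺]^16); log Q = 7.231.
E = E° − (0.0592/n) log Q = +1.74 − (0.0592/10)(7.231) = +1.697 V.

+1.697 V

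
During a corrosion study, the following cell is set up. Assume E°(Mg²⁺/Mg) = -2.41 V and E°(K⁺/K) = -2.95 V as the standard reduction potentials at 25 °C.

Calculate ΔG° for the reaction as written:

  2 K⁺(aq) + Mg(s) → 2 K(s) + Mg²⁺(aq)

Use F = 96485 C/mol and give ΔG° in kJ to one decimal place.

+104.2 kJ

As written, K⁺/K is reduced (cathode) and Mg²⁺/Mg is oxidised (anode), so E°cell = (-2.95) − (-2.41) = -0.54 V.
Balancing electrons gives n = 2.
ΔG° = −nFE° = −(2)(96485)(-0.54) = 104,204 J = +104.2 kJ.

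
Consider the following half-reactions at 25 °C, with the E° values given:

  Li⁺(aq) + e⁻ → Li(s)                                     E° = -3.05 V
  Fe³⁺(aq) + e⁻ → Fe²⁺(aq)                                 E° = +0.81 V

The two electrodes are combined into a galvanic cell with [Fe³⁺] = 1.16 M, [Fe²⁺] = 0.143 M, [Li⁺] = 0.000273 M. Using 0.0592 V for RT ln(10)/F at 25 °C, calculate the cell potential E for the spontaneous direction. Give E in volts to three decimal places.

+4.125 V

Fe³⁺/Fe²⁺ is the cathode (higher E°), Li⁺/Li the anode: E°cell = +0.81 − (-3.05) = +3.86 V, n = 1.
Overall: Fe³⁺(aq) + Li(s) → Fe²⁺(aq) + Li⁺(aq)
Q = [Fe²⁺]·[Li⁺] / ([Fe³⁺]); log Q = -4.473.
E = E° − (0.0592/n) log Q = +3.86 − (0.0592/1)(-4.473) = +4.125 V.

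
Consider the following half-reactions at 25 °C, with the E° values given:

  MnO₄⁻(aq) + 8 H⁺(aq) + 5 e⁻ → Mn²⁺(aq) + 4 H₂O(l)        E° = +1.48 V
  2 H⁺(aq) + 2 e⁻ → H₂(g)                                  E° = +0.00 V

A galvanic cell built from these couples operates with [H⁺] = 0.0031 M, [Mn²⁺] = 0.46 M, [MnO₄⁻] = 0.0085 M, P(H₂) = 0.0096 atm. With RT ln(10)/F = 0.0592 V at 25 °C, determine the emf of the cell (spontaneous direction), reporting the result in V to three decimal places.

MnO₄⁻/Mn²⁺ is the cathode (higher E°), H⁺/H₂ the anode: E°cell = +1.48 − (+0.00) = +1.48 V, n = 10.
Overall: 2 MnO₄⁻(aq) + 6 H⁺(aq) + 5 H₂(g) → 2 Mn²⁺(aq) + 8 H₂O(l)
Q = [Mn²⁺]^2 / ([MnO₄⁻]^2·[H⁺]^6·P(H₂)^5); log Q = 28.607.
E = E° − (0.0592/n) log Q = +1.48 − (0.0592/10)(28.607) = +1.311 V.

+1.311 V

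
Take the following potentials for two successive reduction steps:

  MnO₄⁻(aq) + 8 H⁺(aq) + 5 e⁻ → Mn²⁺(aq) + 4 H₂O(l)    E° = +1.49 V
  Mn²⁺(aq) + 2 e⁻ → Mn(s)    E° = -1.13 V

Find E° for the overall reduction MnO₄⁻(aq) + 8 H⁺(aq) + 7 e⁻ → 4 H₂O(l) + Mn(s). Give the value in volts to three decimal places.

Since ΔG° = −nFE° is additive over sequential reductions, n₃E°₃ = n₁E°₁ + n₂E°₂.
E°₃ = (5×+1.49 + 2×-1.13) / 7 = (+5.190) / 7 = +0.741 V.
Simply averaging or adding the two E° values would be wrong; the electron-weighted sum is required.

+0.741 V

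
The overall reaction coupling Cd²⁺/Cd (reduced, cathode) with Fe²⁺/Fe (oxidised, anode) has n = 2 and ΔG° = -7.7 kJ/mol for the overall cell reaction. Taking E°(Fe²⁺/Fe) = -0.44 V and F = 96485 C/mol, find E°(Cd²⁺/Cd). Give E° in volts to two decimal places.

-0.40 V

E°cell = −ΔG°/(nF) = −(-7.7×10³)/((2)(96485)) = +0.040 V.
Since Cd²⁺/Cd is the cathode and Fe²⁺/Fe the anode, E°cell = E°(Cd²⁺/Cd) − E°(Fe²⁺/Fe).
So E°(Cd²⁺/Cd) = E°cell + E°(Fe²⁺/Fe) = +0.040 + (-0.44) = -0.40 V.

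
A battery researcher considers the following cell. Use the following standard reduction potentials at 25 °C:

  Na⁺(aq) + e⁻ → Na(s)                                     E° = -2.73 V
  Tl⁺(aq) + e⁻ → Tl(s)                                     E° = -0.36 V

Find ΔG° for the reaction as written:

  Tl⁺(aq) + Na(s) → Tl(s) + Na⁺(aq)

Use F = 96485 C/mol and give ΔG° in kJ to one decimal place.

-228.7 kJ

As written, Tl⁺/Tl is reduced (cathode) and Na⁺/Na is oxidised (anode), so E°cell = (-0.36) − (-2.73) = +2.37 V.
Balancing electrons gives n = 1.
ΔG° = −nFE° = −(1)(96485)(+2.37) = -228,669 J = -228.7 kJ.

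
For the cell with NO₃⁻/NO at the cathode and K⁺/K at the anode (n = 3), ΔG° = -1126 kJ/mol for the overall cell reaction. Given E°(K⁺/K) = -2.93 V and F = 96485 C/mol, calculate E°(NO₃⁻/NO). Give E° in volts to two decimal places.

+0.96 V

E°cell = −ΔG°/(nF) = −(-1126×10³)/((3)(96485)) = +3.890 V.
Since NO₃⁻/NO is the cathode and K⁺/K the anode, E°cell = E°(NO₃⁻/NO) − E°(K⁺/K).
So E°(NO₃⁻/NO) = E°cell + E°(K⁺/K) = +3.890 + (-2.93) = +0.96 V.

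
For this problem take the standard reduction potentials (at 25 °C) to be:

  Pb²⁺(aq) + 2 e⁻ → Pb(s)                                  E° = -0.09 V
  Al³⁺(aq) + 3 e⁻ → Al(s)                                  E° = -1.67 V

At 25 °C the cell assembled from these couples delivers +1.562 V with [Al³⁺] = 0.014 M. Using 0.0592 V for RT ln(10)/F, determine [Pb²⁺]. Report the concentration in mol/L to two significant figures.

Pb²⁺/Pb is the cathode, Al³⁺/Al the anode: E°cell = +1.58 V, n = 6.
Overall reaction: 3 Pb²⁺(aq) + 2 Al(s) → 3 Pb(s) + 2 Al³⁺(aq); Q = [Al³⁺]^2/[Pb²⁺]^3.
From E = E° − (0.0592/n) log Q: log Q = (E° − E)·n/0.0592 = (+1.58 − (+1.562))·6/0.0592 = 1.8243.
So 3·log[Pb²⁺] = 2·log(0.014) − log Q = -3.7077 − (1.8243) = -5.5320; log[Pb²⁺] = -5.5320 / 3 = -1.8440; [Pb²⁺] = 10^(-1.8440) ≈ 0.014 M.

0.014 M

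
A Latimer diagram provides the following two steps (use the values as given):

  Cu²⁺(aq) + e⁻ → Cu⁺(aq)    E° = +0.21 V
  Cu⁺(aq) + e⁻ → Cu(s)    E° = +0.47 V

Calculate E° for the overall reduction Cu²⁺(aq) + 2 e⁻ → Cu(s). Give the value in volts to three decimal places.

+0.340 V

Since ΔG° = −nFE° is additive over sequential reductions, n₃E°₃ = n₁E°₁ + n₂E°₂.
E°₃ = (1×+0.21 + 1×+0.47) / 2 = (+0.680) / 2 = +0.340 V.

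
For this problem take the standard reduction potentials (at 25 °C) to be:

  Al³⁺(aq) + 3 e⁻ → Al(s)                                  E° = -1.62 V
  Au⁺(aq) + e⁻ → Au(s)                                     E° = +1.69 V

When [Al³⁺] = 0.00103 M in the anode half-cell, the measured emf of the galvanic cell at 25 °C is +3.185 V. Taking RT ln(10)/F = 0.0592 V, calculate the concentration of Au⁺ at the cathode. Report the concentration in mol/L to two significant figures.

0.00078 M

Au⁺/Au is the cathode, Al³⁺/Al the anode: E°cell = +3.31 V, n = 3.
Overall reaction: 3 Au⁺(aq) + Al(s) → 3 Au(s) + Al³⁺(aq); Q = [Al³⁺]^1/[Au⁺]^3.
From E = E° − (0.0592/n) log Q: log Q = (E° − E)·n/0.0592 = (+3.31 − (+3.185))·3/0.0592 = 6.3345.
So 3·log[Au⁺] = 1·log(0.00103) − log Q = -2.9872 − (6.3345) = -9.3217; log[Au⁺] = -9.3217 / 3 = -3.1072; [Au⁺] = 10^(-3.1072) ≈ 0.00078 M.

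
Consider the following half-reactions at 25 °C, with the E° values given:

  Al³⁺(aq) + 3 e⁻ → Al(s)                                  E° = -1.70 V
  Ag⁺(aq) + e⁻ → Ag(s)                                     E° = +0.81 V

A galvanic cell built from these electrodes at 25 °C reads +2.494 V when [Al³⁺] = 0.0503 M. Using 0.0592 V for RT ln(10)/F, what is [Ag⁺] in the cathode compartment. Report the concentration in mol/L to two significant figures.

Ag⁺/Ag is the cathode, Al³⁺/Al the anode: E°cell = +2.51 V, n = 3.
Overall reaction: 3 Ag⁺(aq) + Al(s) → 3 Ag(s) + Al³⁺(aq); Q = [Al³⁺]^1/[Ag⁺]^3.
From E = E° − (0.0592/n) log Q: log Q = (E° − E)·n/0.0592 = (+2.51 − (+2.494))·3/0.0592 = 0.8108.
So 3·log[Ag⁺] = 1·log(0.0503) − log Q = -1.2984 − (0.8108) = -2.1092; log[Ag⁺] = -2.1092 / 3 = -0.7031; [Ag⁺] = 10^(-0.7031) ≈ 0.20 M.

0.20 M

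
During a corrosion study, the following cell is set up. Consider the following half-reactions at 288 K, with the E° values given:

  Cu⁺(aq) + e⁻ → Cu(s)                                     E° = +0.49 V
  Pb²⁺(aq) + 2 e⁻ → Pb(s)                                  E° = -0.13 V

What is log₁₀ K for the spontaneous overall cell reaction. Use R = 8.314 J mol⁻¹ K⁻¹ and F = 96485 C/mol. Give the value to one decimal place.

Cathode: Cu⁺/Cu; anode: Pb²⁺/Pb. E°cell = (+0.49) − (-0.13) = +0.62 V, with n = 2.
ΔG° = −nFE° = −RT ln K, so ln K = nFE°/(RT) = (2)(96485)(+0.62) / ((8.314)(288)) = 49.967.
log₁₀ K = 49.967 / ln 10 = 21.7.

21.7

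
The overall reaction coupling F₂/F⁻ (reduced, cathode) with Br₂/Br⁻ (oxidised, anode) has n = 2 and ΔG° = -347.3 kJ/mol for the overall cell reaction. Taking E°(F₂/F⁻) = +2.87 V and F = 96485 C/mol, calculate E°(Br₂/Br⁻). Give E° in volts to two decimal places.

+1.07 V

E°cell = −ΔG°/(nF) = −(-347.3×10³)/((2)(96485)) = +1.800 V.
Since F₂/F⁻ is the cathode and Br₂/Br⁻ the anode, E°cell = E°(F₂/F⁻) − E°(Br₂/Br⁻).
So E°(Br₂/Br⁻) = E°(F₂/F⁻) − E°cell = (+2.87) − (+1.800) = +1.07 V.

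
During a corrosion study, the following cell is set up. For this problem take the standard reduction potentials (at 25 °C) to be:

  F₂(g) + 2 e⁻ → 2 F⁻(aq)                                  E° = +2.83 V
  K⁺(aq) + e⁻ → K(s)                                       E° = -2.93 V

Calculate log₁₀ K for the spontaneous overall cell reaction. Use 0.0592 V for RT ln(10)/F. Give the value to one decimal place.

Cathode: F₂/F⁻; anode: K⁺/K. E°cell = +5.76 V, n = 2.
log K = nE°cell / 0.0592 = (2)(+5.76) / 0.0592 = 194.6.

194.6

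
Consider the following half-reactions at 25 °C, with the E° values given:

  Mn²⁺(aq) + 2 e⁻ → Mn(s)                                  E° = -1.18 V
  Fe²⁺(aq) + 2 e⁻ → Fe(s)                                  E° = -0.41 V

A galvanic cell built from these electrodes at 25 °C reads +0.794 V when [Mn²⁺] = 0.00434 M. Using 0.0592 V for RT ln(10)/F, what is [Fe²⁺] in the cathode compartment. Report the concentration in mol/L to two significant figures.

0.028 M

Fe²⁺/Fe is the cathode, Mn²⁺/Mn the anode: E°cell = +0.77 V, n = 2.
Overall reaction: Fe²⁺(aq) + Mn(s) → Fe(s) + Mn²⁺(aq); Q = [Mn²⁺]^1/[Fe²⁺]^1.
From E = E° − (0.0592/n) log Q: log Q = (E° − E)·n/0.0592 = (+0.77 − (+0.794))·2/0.0592 = -0.8108.
So 1·log[Fe²⁺] = 1·log(0.00434) − log Q = -2.3625 − (-0.8108) = -1.5517; [Fe²⁺] = 10^(-1.5517) ≈ 0.028 M.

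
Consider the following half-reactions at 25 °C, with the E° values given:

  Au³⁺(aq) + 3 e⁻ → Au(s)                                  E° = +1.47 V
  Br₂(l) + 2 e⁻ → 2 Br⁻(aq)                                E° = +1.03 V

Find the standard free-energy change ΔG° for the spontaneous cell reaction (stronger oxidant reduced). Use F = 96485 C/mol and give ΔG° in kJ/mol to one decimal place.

-254.7 kJ/mol

Au³⁺/Au (E° = +1.47 V) is the cathode; Br₂/Br⁻ (E° = +1.03 V) is the anode, so E°cell = +0.44 V.
Balancing electrons gives n = 6 (lcm of 3 and 2).
ΔG° = −nFE° = −(6)(96485)(+0.44) = -254,720 J = -254.7 kJ/mol.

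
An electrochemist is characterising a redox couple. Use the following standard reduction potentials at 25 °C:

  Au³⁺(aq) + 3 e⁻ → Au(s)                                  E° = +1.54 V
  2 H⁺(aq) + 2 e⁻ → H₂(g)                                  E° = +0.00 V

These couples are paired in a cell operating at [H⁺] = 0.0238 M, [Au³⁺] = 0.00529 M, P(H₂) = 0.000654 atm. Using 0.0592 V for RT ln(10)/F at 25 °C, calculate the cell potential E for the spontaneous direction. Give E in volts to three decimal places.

+1.497 V

Au³⁺/Au is the cathode (higher E°), H⁺/H₂ the anode: E°cell = +1.54 − (+0.00) = +1.54 V, n = 6.
Overall: 2 Au³⁺(aq) + 3 H₂(g) → 2 Au(s) + 6 H⁺(aq)
Q = [H⁺]^6 / ([Au³⁺]^2·P(H₂)^3); log Q = 4.366.
E = E° − (0.0592/n) log Q = +1.54 − (0.0592/6)(4.366) = +1.497 V.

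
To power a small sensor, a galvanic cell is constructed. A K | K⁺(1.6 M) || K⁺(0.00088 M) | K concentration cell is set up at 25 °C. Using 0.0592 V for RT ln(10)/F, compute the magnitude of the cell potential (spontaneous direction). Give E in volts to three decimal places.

+0.193 V

For a concentration cell E°cell = 0. The 1.6 M side is the cathode (reduction is favoured where [K⁺] is higher).
With n = 1, E = −(0.0592/1) log([K⁺]ₐₙ/[K⁺]꜀ₐₜ) = −(0.0592/1) log(0.00088/1.6) = −(0.0592/1)(-3.260) = +0.193 V.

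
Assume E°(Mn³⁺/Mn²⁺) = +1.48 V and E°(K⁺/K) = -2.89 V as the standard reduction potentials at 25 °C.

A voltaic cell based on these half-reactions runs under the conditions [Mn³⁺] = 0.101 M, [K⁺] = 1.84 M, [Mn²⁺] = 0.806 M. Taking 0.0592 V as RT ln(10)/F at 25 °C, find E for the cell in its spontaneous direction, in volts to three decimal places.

+4.301 V

Mn³⁺/Mn²⁺ is the cathode (higher E°), K⁺/K the anode: E°cell = +1.48 − (-2.89) = +4.37 V, n = 1.
Overall: Mn³⁺(aq) + K(s) → Mn²⁺(aq) + K⁺(aq)
Q = [Mn²⁺]·[K⁺] / ([Mn³⁺]); log Q = 1.167.
E = E° − (0.0592/n) log Q = +4.37 − (0.0592/1)(1.167) = +4.301 V.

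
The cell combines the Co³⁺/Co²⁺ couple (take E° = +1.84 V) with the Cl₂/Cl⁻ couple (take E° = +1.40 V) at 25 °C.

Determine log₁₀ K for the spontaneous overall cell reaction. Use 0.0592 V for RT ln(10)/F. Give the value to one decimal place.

Cathode: Co³⁺/Co²⁺; anode: Cl₂/Cl⁻. E°cell = +0.44 V, n = 2.
log K = nE°cell / 0.0592 = (2)(+0.44) / 0.0592 = 14.9.

14.9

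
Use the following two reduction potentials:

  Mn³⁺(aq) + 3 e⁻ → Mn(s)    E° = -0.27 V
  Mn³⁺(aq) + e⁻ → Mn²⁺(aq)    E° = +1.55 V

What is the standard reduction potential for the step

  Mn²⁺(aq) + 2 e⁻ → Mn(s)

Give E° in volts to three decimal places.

-1.180 V

Sequential free energies add, so n₃E°₃ = n₁E°₁ + n₂E°₂.
With n₃ = 3, and the known step contributing 1×(+1.55) V, the unknown satisfies 2·E° = 3×(-0.27) − 1×(+1.55) = -2.360.
E° = -2.360 / 2 = -1.180 V.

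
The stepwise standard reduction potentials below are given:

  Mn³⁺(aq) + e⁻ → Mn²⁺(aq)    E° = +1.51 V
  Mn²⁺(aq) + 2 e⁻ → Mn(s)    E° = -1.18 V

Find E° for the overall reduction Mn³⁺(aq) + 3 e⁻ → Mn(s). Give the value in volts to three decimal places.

-0.283 V

Adding the free-energy changes (−nFE°) of the two steps gives −n₃FE°₃ = −n₁FE°₁ − n₂FE°₂.
E°₃ = (1×+1.51 + 2×-1.18) / 3 = (-0.850) / 3 = -0.283 V.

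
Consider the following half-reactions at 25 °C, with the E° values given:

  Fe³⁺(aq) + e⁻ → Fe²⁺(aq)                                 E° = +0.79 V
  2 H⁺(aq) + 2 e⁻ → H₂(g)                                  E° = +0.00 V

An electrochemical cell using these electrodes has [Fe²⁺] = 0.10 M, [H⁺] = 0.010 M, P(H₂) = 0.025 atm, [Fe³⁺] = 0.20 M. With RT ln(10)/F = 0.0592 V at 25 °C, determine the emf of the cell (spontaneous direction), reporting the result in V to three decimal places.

Fe³⁺/Fe²⁺ is the cathode (higher E°), H⁺/H₂ the anode: E°cell = +0.79 − (+0.00) = +0.79 V, n = 2.
Overall: 2 Fe³⁺(aq) + H₂(g) → 2 Fe²⁺(aq) + 2 H⁺(aq)
Q = [Fe²⁺]^2·[H⁺]^2 / ([Fe³⁺]^2·P(H₂)); log Q = -3.000.
E = E° − (0.0592/n) log Q = +0.79 − (0.0592/2)(-3.000) = +0.879 V.

+0.879 V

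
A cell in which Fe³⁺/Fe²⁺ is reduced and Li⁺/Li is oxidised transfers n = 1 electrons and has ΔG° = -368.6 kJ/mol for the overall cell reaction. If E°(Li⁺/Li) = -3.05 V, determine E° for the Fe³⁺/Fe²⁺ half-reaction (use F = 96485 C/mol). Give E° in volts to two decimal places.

E°cell = −ΔG°/(nF) = −(-368.6×10³)/((1)(96485)) = +3.820 V.
Since Fe³⁺/Fe²⁺ is the cathode and Li⁺/Li the anode, E°cell = E°(Fe³⁺/Fe²⁺) − E°(Li⁺/Li).
So E°(Fe³⁺/Fe²⁺) = E°cell + E°(Li⁺/Li) = +3.820 + (-3.05) = +0.77 V.

+0.77 V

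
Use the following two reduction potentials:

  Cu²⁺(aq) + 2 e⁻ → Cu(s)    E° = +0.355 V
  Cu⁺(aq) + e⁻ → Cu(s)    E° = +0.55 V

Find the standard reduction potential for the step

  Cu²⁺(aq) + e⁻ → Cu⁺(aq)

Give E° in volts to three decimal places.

Sequential free energies add, so n₃E°₃ = n₁E°₁ + n₂E°₂.
With n₃ = 2, and the known step contributing 1×(+0.55) V, the unknown satisfies 1·E° = 2×(+0.355) − 1×(+0.55) = +0.160.
E° = +0.160 / 1 = +0.160 V.

+0.160 V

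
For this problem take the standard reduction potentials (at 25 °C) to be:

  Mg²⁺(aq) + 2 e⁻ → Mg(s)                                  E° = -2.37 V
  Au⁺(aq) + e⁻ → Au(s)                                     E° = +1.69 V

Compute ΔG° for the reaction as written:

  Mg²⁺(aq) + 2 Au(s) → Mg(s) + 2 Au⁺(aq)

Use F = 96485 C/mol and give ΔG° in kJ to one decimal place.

+783.5 kJ

As written, Mg²⁺/Mg is reduced (cathode) and Au⁺/Au is oxidised (anode), so E°cell = (-2.37) − (+1.69) = -4.06 V.
Balancing electrons gives n = 2.
ΔG° = −nFE° = −(2)(96485)(-4.06) = 783,458 J = +783.5 kJ.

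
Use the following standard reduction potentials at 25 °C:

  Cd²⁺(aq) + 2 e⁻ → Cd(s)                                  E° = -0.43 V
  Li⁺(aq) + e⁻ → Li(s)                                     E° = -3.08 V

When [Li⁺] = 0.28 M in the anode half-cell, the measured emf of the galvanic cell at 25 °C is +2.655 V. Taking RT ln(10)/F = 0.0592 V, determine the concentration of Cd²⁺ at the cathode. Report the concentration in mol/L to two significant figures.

0.12 M

Cd²⁺/Cd is the cathode, Li⁺/Li the anode: E°cell = +2.65 V, n = 2.
Overall reaction: Cd²⁺(aq) + 2 Li(s) → Cd(s) + 2 Li⁺(aq); Q = [Li⁺]^2/[Cd²⁺]^1.
From E = E° − (0.0592/n) log Q: log Q = (E° − E)·n/0.0592 = (+2.65 − (+2.655))·2/0.0592 = -0.1689.
So 1·log[Cd²⁺] = 2·log(0.28) − log Q = -1.1057 − (-0.1689) = -0.9368; [Cd²⁺] = 10^(-0.9368) ≈ 0.12 M.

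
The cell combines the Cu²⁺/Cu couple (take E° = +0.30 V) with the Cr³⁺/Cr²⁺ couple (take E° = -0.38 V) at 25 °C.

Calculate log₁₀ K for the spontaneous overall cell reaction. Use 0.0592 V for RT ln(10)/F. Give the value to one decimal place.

Cathode: Cu²⁺/Cu; anode: Cr³⁺/Cr²⁺. E°cell = +0.68 V, n = 2.
log K = nE°cell / 0.0592 = (2)(+0.68) / 0.0592 = 23.0.

23.0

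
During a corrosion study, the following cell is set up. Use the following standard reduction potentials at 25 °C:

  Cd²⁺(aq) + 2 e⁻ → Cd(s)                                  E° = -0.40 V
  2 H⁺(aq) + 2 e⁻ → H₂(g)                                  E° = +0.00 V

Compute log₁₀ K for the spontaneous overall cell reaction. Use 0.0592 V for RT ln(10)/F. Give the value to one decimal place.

Cathode: H⁺/H₂; anode: Cd²⁺/Cd. E°cell = +0.40 V, n = 2.
log K = nE°cell / 0.0592 = (2)(+0.40) / 0.0592 = 13.5.

13.5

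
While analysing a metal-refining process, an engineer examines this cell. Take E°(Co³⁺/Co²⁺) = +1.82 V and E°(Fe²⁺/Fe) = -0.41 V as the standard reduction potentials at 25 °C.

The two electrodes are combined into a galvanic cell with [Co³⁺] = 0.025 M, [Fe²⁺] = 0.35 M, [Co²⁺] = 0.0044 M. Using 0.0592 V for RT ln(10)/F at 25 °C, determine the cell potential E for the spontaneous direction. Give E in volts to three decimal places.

+2.288 V

Co³⁺/Co²⁺ is the cathode (higher E°), Fe²⁺/Fe the anode: E°cell = +1.82 − (-0.41) = +2.23 V, n = 2.
Overall: 2 Co³⁺(aq) + Fe(s) → 2 Co²⁺(aq) + Fe²⁺(aq)
Q = [Co²⁺]^2·[Fe²⁺] / ([Co³⁺]^2); log Q = -1.965.
E = E° − (0.0592/n) log Q = +2.23 − (0.0592/2)(-1.965) = +2.288 V.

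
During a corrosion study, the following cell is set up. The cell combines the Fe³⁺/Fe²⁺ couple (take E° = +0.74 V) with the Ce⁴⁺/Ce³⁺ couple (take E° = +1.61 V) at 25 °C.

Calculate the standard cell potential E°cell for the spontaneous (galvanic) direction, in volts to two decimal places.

+0.87 V

The Ce⁴⁺/Ce³⁺ couple has the higher reduction potential, so it is the cathode; Fe³⁺/Fe²⁺ is oxidised at the anode.
E°cell = E°(cathode) − E°(anode) = (+1.61) − (+0.74) = +0.87 V.
Since E°cell > 0, the reaction is spontaneous under standard conditions.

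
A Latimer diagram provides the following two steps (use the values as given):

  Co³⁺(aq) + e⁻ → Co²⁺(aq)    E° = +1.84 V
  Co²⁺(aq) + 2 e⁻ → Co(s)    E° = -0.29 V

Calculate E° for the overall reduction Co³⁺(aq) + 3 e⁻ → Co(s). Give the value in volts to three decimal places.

Since ΔG° = −nFE° is additive over sequential reductions, n₃E°₃ = n₁E°₁ + n₂E°₂.
E°₃ = (1×+1.84 + 2×-0.29) / 3 = (+1.260) / 3 = +0.420 V.

+0.420 V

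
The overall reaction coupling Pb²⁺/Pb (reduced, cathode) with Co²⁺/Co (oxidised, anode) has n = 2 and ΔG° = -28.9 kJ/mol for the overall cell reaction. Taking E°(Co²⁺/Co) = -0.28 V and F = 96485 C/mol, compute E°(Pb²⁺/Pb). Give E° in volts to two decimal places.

E°cell = −ΔG°/(nF) = −(-28.9×10³)/((2)(96485)) = +0.150 V.
Since Pb²⁺/Pb is the cathode and Co²⁺/Co the anode, E°cell = E°(Pb²⁺/Pb) − E°(Co²⁺/Co).
So E°(Pb²⁺/Pb) = E°cell + E°(Co²⁺/Co) = +0.150 + (-0.28) = -0.13 V.

-0.13 V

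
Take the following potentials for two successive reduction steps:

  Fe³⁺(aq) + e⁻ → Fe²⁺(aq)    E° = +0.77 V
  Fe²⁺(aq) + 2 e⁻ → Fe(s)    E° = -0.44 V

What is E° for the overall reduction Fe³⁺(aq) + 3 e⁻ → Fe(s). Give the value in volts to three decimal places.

-0.037 V

Standard free energies of sequential steps add: ΔG°₃ = ΔG°₁ + ΔG°₂, so n₃E°₃ = n₁E°₁ + n₂E°₂.
E°₃ = (1×+0.77 + 2×-0.44) / 3 = (-0.110) / 3 = -0.037 V.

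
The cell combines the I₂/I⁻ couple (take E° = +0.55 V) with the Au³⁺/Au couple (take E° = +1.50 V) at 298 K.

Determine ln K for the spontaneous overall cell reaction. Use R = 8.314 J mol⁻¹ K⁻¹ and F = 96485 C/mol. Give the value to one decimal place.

Cathode: Au³⁺/Au; anode: I₂/I⁻. E°cell = (+1.50) − (+0.55) = +0.95 V, with n = 6.
ΔG° = −nFE° = −RT ln K, so ln K = nFE°/(RT) = (6)(96485)(+0.95) / ((8.314)(298)) = 221.977.

222.0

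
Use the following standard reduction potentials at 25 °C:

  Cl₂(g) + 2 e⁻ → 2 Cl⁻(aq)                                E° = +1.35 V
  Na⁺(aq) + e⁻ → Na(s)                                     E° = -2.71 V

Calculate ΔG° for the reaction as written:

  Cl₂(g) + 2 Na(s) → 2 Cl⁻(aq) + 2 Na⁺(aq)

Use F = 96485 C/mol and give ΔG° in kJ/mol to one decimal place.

-783.5 kJ/mol

As written, Cl₂/Cl⁻ is reduced (cathode) and Na⁺/Na is oxidised (anode), so E°cell = (+1.35) − (-2.71) = +4.06 V.
Balancing electrons gives n = 2.
ΔG° = −nFE° = −(2)(96485)(+4.06) = -783,458 J = -783.5 kJ/mol.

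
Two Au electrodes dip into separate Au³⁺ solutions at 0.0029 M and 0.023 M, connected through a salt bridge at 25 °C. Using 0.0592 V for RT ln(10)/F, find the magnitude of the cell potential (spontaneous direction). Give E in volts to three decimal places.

For a concentration cell E°cell = 0. The 0.023 M side is the cathode (reduction is favoured where [Au³⁺] is higher).
With n = 3, E = −(0.0592/3) log([Au³⁺]ₐₙ/[Au³⁺]꜀ₐₜ) = −(0.0592/3) log(0.0029/0.023) = −(0.0592/3)(-0.899) = +0.018 V.

+0.018 V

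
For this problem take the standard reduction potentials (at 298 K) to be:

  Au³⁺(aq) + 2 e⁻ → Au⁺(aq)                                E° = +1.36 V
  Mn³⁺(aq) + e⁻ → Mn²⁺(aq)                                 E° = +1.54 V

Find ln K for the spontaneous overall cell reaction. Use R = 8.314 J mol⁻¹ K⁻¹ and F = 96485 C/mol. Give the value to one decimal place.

Cathode: Mn³⁺/Mn²⁺; anode: Au³⁺/Au⁺. E°cell = (+1.54) − (+1.36) = +0.18 V, with n = 2.
ΔG° = −nFE° = −RT ln K, so ln K = nFE°/(RT) = (2)(96485)(+0.18) / ((8.314)(298)) = 14.020.

14.0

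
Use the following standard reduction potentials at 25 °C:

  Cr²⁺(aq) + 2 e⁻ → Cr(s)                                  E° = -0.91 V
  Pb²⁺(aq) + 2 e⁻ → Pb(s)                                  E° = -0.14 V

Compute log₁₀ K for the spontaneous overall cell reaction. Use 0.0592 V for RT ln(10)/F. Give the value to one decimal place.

26.0

Cathode: Pb²⁺/Pb; anode: Cr²⁺/Cr. E°cell = +0.77 V, n = 2.
log K = nE°cell / 0.0592 = (2)(+0.77) / 0.0592 = 26.0.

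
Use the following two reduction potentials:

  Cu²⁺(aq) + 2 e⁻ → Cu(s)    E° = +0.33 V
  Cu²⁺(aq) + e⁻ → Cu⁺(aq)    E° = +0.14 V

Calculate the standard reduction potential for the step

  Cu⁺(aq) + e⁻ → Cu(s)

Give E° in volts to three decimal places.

+0.520 V

Sequential free energies add, so n₃E°₃ = n₁E°₁ + n₂E°₂.
With n₃ = 2, and the known step contributing 1×(+0.14) V, the unknown satisfies 1·E° = 2×(+0.33) − 1×(+0.14) = +0.520.
E° = +0.520 / 1 = +0.520 V.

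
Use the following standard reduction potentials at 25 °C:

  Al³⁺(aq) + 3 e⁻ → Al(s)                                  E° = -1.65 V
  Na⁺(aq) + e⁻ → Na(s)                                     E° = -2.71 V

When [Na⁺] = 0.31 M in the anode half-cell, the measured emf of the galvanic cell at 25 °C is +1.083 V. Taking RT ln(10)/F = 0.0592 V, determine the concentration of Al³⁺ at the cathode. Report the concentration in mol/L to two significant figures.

0.44 M

Al³⁺/Al is the cathode, Na⁺/Na the anode: E°cell = +1.06 V, n = 3.
Overall reaction: Al³⁺(aq) + 3 Na(s) → Al(s) + 3 Na⁺(aq); Q = [Na⁺]^3/[Al³⁺]^1.
From E = E° − (0.0592/n) log Q: log Q = (E° − E)·n/0.0592 = (+1.06 − (+1.083))·3/0.0592 = -1.1655.
So 1·log[Al³⁺] = 3·log(0.31) − log Q = -1.5259 − (-1.1655) = -0.3604; [Al³⁺] = 10^(-0.3604) ≈ 0.44 M.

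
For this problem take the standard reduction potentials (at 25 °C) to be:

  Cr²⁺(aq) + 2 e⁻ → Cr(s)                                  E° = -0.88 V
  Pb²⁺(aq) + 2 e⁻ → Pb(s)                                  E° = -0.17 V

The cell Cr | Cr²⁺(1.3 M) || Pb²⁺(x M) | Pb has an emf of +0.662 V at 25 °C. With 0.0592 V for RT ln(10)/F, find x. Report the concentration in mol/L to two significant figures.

0.031 M

Pb²⁺/Pb is the cathode, Cr²⁺/Cr the anode: E°cell = +0.71 V, n = 2.
Overall reaction: Pb²⁺(aq) + Cr(s) → Pb(s) + Cr²⁺(aq); Q = [Cr²⁺]^1/[Pb²⁺]^1.
From E = E° − (0.0592/n) log Q: log Q = (E° − E)·n/0.0592 = (+0.71 − (+0.662))·2/0.0592 = 1.6216.
So 1·log[Pb²⁺] = 1·log(1.3) − log Q = 0.1139 − (1.6216) = -1.5077; [Pb²⁺] = 10^(-1.5077) ≈ 0.031 M.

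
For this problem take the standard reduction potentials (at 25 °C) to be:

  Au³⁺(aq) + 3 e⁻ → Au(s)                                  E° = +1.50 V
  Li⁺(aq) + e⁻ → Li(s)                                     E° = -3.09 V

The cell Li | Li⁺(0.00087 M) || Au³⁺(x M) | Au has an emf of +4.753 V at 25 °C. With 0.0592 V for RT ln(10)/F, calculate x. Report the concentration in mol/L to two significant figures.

0.12 M

Au³⁺/Au is the cathode, Li⁺/Li the anode: E°cell = +4.59 V, n = 3.
Overall reaction: Au³⁺(aq) + 3 Li(s) → Au(s) + 3 Li⁺(aq); Q = [Li⁺]^3/[Au³⁺]^1.
From E = E° − (0.0592/n) log Q: log Q = (E° − E)·n/0.0592 = (+4.59 − (+4.753))·3/0.0592 = -8.2601.
So 1·log[Au³⁺] = 3·log(0.00087) − log Q = -9.1814 − (-8.2601) = -0.9213; [Au³⁺] = 10^(-0.9213) ≈ 0.12 M.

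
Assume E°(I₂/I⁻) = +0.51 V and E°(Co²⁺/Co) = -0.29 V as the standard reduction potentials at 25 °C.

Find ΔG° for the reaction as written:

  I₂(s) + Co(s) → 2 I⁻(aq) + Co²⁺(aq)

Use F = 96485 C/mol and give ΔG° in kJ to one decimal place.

As written, I₂/I⁻ is reduced (cathode) and Co²⁺/Co is oxidised (anode), so E°cell = (+0.51) − (-0.29) = +0.80 V.
Balancing electrons gives n = 2.
ΔG° = −nFE° = −(2)(96485)(+0.80) = -154,376 J = -154.4 kJ.

-154.4 kJ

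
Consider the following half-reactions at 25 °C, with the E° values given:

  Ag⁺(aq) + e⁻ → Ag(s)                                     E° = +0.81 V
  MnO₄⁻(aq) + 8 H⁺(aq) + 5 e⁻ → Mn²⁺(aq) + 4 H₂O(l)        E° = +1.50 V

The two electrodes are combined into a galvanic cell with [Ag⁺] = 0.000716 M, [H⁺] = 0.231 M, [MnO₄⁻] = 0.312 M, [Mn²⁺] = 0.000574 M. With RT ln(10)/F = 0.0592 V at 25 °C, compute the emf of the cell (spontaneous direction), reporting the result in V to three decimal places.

+0.848 V

MnO₄⁻/Mn²⁺ is the cathode (higher E°), Ag⁺/Ag the anode: E°cell = +1.50 − (+0.81) = +0.69 V, n = 5.
Overall: MnO₄⁻(aq) + 8 H⁺(aq) + 5 Ag(s) → Mn²⁺(aq) + 4 H₂O(l) + 5 Ag⁺(aq)
Q = [Mn²⁺]·[Ag⁺]^5 / ([MnO₄⁻]·[H⁺]^8); log Q = -13.370.
E = E° − (0.0592/n) log Q = +0.69 − (0.0592/5)(-13.370) = +0.848 V.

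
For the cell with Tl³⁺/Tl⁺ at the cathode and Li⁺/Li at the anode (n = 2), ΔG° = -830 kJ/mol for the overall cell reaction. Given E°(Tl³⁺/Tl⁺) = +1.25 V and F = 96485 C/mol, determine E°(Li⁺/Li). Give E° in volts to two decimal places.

-3.05 V

E°cell = −ΔG°/(nF) = −(-830×10³)/((2)(96485)) = +4.301 V.
Since Tl³⁺/Tl⁺ is the cathode and Li⁺/Li the anode, E°cell = E°(Tl³⁺/Tl⁺) − E°(Li⁺/Li).
So E°(Li⁺/Li) = E°(Tl³⁺/Tl⁺) − E°cell = (+1.25) − (+4.301) = -3.05 V.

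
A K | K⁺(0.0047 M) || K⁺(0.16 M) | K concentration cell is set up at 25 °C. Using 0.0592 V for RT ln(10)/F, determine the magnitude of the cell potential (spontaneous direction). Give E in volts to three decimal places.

+0.091 V

For a concentration cell E°cell = 0. The 0.16 M side is the cathode (reduction is favoured where [K⁺] is higher).
With n = 1, E = −(0.0592/1) log([K⁺]ₐₙ/[K⁺]꜀ₐₜ) = −(0.0592/1) log(0.0047/0.16) = −(0.0592/1)(-1.532) = +0.091 V.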